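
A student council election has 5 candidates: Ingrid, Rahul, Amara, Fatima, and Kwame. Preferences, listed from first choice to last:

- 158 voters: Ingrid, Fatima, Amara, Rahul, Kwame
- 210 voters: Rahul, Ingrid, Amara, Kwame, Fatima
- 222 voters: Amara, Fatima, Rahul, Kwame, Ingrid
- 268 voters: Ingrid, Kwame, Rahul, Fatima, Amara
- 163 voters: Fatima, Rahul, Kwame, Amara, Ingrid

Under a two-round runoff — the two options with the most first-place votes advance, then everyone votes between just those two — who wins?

Ingrid

Round 1 first-place votes: Ingrid 426, Rahul 210, Amara 222, Fatima 163, Kwame 0.
Ingrid and Amara advance.
Runoff: Ingrid is preferred to Amara by 636 voters; Amara by 385.
Ingrid wins the runoff.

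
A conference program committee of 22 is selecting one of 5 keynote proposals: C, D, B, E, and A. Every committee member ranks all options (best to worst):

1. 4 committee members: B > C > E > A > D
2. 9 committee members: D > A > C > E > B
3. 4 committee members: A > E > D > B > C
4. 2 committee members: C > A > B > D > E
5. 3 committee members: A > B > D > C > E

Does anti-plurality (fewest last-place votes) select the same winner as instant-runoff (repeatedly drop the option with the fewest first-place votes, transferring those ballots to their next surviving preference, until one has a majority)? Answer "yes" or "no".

Anti-plurality — last-place votes: C 4, D 4, B 9, E 5, A 0. Winner: A.
Instant-runoff — R1 C 2, D 9, B 4, E 0, A 7 (E out); R2 C 2, D 9, B 4, A 7 (C out); R3 D 9, B 4, A 9 (B out); R4 D 9, A 13 (A winner). Winner: A.
The two methods agree.

yes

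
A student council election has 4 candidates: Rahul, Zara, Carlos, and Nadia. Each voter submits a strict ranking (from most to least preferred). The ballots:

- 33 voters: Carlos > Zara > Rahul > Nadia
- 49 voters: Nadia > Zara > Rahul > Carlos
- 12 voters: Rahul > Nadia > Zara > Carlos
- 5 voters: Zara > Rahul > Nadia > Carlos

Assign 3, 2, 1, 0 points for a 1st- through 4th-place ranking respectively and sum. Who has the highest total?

Rahul: 33·1 + 49·1 + 12·3 + 5·2 = 128
Zara: 33·2 + 49·2 + 12·1 + 5·3 = 191
Carlos: 33·3 + 49·0 + 12·0 + 5·0 = 99
Nadia: 33·0 + 49·3 + 12·2 + 5·1 = 176
Zara has the highest Borda score (191).

Zara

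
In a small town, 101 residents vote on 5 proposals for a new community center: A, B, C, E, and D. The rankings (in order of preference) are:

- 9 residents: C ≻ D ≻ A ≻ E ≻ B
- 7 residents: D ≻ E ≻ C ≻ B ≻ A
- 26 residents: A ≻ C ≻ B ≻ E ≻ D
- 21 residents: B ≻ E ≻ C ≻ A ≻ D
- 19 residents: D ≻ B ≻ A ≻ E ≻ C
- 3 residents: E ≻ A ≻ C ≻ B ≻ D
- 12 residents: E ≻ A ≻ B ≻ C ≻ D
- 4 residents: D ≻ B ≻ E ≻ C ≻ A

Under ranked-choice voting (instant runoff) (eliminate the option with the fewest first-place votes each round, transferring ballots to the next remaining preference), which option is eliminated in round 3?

Round 1: A 26, B 21, C 9, E 15, D 30. Eliminate C.
Round 2: A 26, B 21, E 15, D 39. Eliminate E.
Round 3: A 41, B 21, D 39. Eliminate B.

B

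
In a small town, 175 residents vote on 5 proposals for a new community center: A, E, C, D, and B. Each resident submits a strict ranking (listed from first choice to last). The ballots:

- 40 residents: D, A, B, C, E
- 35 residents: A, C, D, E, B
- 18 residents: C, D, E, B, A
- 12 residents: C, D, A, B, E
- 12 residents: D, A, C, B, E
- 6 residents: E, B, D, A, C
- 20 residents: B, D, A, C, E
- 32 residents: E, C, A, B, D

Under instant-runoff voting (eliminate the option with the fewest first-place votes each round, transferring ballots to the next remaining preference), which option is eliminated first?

Round 1: A 35, E 38, C 30, D 52, B 20. Eliminate B.

B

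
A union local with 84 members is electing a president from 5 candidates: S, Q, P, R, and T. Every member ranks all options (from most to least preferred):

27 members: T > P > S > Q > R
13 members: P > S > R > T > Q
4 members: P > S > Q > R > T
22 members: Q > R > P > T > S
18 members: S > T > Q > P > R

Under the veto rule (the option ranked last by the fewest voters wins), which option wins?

Last-place votes: S 22, Q 13, P 0, R 45, T 4.
P is ranked last by the fewest voters, so P wins.

P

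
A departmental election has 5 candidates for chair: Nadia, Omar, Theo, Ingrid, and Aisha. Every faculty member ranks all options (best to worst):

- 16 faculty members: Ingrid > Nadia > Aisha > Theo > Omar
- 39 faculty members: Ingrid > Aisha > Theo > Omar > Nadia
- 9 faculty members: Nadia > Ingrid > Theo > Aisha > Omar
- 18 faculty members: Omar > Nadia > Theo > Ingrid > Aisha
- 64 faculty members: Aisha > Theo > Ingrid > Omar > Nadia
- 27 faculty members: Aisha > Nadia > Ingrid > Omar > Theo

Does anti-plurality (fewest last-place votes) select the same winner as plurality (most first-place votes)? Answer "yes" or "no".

no

Anti-plurality — last-place votes: Nadia 103, Omar 25, Theo 27, Ingrid 0, Aisha 18. Winner: Ingrid.
Plurality — first-place votes: Nadia 9, Omar 18, Theo 0, Ingrid 55, Aisha 91. Winner: Aisha.
The two methods disagree.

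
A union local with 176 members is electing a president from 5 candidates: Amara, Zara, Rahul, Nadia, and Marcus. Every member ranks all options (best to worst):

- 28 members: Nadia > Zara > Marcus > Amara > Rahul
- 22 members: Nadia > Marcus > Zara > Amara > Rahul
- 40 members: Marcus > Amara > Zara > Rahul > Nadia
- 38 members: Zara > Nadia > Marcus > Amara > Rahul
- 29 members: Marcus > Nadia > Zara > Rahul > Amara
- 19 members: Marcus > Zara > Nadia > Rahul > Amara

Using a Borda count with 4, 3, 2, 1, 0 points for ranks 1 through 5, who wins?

Amara: 28·1 + 22·1 + 40·3 + 38·1 + 29·0 + 19·0 = 208
Zara: 28·3 + 22·2 + 40·2 + 38·4 + 29·2 + 19·3 = 475
Rahul: 28·0 + 22·0 + 40·1 + 38·0 + 29·1 + 19·1 = 88
Nadia: 28·4 + 22·4 + 40·0 + 38·3 + 29·3 + 19·2 = 439
Marcus: 28·2 + 22·3 + 40·4 + 38·2 + 29·4 + 19·4 = 550
Marcus has the highest Borda score (550).

Marcus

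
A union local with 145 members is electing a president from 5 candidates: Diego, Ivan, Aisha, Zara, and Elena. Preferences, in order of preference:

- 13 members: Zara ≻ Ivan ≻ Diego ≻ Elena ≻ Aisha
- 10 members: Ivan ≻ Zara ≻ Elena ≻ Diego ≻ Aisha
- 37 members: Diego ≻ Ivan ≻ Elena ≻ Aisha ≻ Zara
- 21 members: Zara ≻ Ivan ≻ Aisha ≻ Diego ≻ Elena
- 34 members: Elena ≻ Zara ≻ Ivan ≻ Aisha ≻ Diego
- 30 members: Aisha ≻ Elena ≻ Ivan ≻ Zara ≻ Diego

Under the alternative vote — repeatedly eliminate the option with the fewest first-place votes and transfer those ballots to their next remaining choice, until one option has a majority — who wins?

Elena

Round 1: Diego 37, Ivan 10, Aisha 30, Zara 34, Elena 34. Eliminate Ivan.
Round 2: Diego 37, Aisha 30, Zara 44, Elena 34. Eliminate Aisha.
Round 3: Diego 37, Zara 44, Elena 64. Eliminate Diego.
Round 4: Zara 44, Elena 101. Elena has a majority.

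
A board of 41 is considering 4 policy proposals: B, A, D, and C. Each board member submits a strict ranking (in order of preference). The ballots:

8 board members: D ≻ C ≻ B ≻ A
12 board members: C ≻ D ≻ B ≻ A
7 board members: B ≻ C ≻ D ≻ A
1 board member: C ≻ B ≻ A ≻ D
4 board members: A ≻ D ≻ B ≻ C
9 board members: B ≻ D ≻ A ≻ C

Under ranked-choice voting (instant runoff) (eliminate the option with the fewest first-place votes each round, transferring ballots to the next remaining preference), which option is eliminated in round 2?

Round 1: B 16, A 4, D 8, C 13. Eliminate A.
Round 2: B 16, D 12, C 13. Eliminate D.

D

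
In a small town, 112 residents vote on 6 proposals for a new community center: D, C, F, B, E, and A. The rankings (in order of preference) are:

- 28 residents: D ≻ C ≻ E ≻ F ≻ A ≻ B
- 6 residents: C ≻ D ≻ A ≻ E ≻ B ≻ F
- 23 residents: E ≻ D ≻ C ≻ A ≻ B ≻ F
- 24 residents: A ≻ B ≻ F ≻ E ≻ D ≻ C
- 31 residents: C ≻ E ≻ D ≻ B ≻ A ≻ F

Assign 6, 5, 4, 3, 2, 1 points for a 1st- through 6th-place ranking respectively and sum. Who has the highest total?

D: 28·6 + 6·5 + 23·5 + 24·2 + 31·4 = 485
C: 28·5 + 6·6 + 23·4 + 24·1 + 31·6 = 478
F: 28·3 + 6·1 + 23·1 + 24·4 + 31·1 = 240
B: 28·1 + 6·2 + 23·2 + 24·5 + 31·3 = 299
E: 28·4 + 6·3 + 23·6 + 24·3 + 31·5 = 495
A: 28·2 + 6·4 + 23·3 + 24·6 + 31·2 = 355
E has the highest Borda score (495).

E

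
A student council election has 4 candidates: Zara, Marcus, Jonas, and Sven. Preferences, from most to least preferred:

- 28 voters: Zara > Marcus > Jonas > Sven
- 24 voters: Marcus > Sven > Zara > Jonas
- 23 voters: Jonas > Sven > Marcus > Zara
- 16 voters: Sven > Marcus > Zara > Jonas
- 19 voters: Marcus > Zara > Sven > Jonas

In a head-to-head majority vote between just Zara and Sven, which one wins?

Voters preferring Zara to Sven: 47; preferring Sven to Zara: 63.
Sven wins the head-to-head.

Sven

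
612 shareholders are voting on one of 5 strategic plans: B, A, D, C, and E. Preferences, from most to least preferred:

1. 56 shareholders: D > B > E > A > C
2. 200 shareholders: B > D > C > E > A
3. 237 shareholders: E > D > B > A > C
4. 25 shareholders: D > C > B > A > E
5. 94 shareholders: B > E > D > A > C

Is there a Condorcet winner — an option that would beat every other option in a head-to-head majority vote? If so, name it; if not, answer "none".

Checking pairwise contests:
D beats B 318–294.
B beats A 612–0.
E beats D 331–281.
B beats C 587–25.
B beats E 375–237.
Every option loses at least one head-to-head, so there is no Condorcet winner.

none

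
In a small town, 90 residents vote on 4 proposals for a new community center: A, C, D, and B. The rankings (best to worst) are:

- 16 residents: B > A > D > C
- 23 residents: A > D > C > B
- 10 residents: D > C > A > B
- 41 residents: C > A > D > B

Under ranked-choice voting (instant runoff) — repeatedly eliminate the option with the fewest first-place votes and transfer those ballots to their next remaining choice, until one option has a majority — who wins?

Round 1: A 23, C 41, D 10, B 16. Eliminate D.
Round 2: A 23, C 51, B 16. C has a majority.

C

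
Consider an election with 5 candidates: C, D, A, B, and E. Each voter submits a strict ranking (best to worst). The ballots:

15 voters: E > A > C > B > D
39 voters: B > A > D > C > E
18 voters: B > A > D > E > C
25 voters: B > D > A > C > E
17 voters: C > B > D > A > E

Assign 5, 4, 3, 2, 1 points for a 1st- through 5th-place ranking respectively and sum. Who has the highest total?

C: 15·3 + 39·2 + 18·1 + 25·2 + 17·5 = 276
D: 15·1 + 39·3 + 18·3 + 25·4 + 17·3 = 337
A: 15·4 + 39·4 + 18·4 + 25·3 + 17·2 = 397
B: 15·2 + 39·5 + 18·5 + 25·5 + 17·4 = 508
E: 15·5 + 39·1 + 18·2 + 25·1 + 17·1 = 192
B has the highest Borda score (508).

B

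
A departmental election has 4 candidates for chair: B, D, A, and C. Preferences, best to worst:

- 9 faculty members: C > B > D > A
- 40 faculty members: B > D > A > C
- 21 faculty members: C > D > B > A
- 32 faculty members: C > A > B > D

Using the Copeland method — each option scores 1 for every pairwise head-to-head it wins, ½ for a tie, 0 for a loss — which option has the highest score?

C

B: beats D and A; loses to C → score 2.
D: beats A; loses to B and C → score 1.
A: loses to B, D, and C → score 0.
C: beats B, D, and A → score 3.
C has the best pairwise record.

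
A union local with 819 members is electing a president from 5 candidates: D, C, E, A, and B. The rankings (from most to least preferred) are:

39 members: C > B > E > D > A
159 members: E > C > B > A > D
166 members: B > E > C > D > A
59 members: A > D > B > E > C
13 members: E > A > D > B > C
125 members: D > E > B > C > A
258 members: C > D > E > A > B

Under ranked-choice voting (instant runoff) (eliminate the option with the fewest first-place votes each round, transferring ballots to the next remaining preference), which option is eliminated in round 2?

B

Round 1: D 125, C 297, E 172, A 59, B 166. Eliminate A.
Round 2: D 184, C 297, E 172, B 166. Eliminate B.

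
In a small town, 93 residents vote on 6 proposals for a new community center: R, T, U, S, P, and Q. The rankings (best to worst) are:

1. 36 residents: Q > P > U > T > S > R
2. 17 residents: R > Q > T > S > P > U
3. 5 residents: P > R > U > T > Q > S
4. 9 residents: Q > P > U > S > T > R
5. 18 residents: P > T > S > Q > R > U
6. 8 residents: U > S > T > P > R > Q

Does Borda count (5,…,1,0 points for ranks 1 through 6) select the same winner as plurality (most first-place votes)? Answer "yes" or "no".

Borda — scores: R 131, T 238, U 190, S 174, P 328, Q 334. Winner: Q.
Plurality — first-place votes: R 17, T 0, U 8, S 0, P 23, Q 45. Winner: Q.
The two methods agree.

yes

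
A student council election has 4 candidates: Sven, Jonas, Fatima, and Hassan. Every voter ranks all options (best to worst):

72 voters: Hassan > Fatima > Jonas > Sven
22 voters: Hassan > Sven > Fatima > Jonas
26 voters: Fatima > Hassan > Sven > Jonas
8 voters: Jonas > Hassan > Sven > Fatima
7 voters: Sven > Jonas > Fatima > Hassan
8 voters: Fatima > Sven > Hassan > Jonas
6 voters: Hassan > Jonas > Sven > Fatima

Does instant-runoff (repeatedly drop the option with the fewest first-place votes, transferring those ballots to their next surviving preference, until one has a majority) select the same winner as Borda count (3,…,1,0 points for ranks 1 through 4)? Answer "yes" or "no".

yes

Instant-runoff — R1 Sven 7, Jonas 8, Fatima 34, Hassan 100 (Hassan winner). Winner: Hassan.
Borda — scores: Sven 121, Jonas 122, Fatima 275, Hassan 376. Winner: Hassan.
The two methods agree.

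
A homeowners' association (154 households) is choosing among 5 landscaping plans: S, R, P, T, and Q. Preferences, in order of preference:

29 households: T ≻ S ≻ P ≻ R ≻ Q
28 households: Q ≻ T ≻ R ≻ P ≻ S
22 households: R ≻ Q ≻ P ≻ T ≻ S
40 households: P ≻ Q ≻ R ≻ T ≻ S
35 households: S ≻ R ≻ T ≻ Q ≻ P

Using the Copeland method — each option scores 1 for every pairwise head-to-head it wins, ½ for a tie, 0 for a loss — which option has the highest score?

S: loses to R, P, T, and Q → score 0.
R: beats S, P, T, and Q → score 4.
P: beats S; loses to R, T, and Q → score 1.
T: beats S and P; loses to R and Q → score 2.
Q: beats S, P, and T; loses to R → score 3.
R has the best pairwise record.

R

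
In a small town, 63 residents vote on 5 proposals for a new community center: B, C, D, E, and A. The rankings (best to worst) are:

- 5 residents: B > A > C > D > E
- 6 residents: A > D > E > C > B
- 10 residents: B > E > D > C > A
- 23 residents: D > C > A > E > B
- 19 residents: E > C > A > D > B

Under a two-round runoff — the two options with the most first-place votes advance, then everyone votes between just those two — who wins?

Round 1 first-place votes: B 15, C 0, D 23, E 19, A 6.
D and E advance.
Runoff: D is preferred to E by 34 voters; E by 29.
D wins the runoff.

D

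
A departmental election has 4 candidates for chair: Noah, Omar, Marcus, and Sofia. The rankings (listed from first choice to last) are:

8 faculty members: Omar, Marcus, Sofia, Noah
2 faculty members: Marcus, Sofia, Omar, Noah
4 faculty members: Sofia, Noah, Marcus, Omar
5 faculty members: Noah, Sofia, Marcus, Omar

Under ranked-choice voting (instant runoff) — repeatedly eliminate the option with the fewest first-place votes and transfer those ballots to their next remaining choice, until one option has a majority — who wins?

Round 1: Noah 5, Omar 8, Marcus 2, Sofia 4. Eliminate Marcus.
Round 2: Noah 5, Omar 8, Sofia 6. Eliminate Noah.
Round 3: Omar 8, Sofia 11. Sofia has a majority.

Sofia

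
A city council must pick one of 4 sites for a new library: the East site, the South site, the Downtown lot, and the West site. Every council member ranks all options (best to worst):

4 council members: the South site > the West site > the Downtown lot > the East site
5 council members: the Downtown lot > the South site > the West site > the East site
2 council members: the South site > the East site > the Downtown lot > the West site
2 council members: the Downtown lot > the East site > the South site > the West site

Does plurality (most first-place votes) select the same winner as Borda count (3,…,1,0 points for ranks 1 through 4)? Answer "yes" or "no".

no

Plurality — first-place votes: the East site 0, the South site 6, the Downtown lot 7, the West site 0. Winner: the Downtown lot.
Borda — scores: the East site 8, the South site 30, the Downtown lot 27, the West site 13. Winner: the South site.
The two methods disagree.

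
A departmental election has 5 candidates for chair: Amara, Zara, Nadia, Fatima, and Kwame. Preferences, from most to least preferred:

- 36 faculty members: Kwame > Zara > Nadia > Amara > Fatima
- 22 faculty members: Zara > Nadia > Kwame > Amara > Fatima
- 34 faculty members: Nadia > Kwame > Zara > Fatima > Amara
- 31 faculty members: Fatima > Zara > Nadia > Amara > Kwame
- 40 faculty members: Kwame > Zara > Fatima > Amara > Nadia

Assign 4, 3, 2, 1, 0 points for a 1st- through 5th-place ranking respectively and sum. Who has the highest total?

Zara

Amara: 36·1 + 22·1 + 34·0 + 31·1 + 40·1 = 129
Zara: 36·3 + 22·4 + 34·2 + 31·3 + 40·3 = 477
Nadia: 36·2 + 22·3 + 34·4 + 31·2 + 40·0 = 336
Fatima: 36·0 + 22·0 + 34·1 + 31·4 + 40·2 = 238
Kwame: 36·4 + 22·2 + 34·3 + 31·0 + 40·4 = 450
Zara has the highest Borda score (477).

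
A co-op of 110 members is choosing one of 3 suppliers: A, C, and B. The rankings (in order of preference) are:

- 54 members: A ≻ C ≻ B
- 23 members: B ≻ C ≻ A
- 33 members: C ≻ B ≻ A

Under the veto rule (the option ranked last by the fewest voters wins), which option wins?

C

Last-place votes: A 56, C 0, B 54.
C is ranked last by the fewest voters, so C wins.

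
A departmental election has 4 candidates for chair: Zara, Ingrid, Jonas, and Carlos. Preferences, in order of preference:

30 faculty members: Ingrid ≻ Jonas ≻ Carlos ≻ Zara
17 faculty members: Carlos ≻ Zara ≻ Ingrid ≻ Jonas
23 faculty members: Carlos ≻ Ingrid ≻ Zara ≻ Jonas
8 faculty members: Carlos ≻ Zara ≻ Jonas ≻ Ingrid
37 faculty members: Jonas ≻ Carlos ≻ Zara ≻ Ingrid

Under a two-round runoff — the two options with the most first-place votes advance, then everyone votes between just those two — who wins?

Jonas

Round 1 first-place votes: Zara 0, Ingrid 30, Jonas 37, Carlos 48.
Carlos and Jonas advance.
Runoff: Carlos is preferred to Jonas by 48 voters; Jonas by 67.
Jonas wins the runoff.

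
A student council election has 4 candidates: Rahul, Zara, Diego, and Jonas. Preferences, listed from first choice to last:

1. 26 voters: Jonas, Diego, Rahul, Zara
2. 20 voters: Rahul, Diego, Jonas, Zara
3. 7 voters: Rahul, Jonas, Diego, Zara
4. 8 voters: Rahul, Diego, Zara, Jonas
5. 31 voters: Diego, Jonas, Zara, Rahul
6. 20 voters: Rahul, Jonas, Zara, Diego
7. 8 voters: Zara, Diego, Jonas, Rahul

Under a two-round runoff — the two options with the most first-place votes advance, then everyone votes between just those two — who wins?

Diego

Round 1 first-place votes: Rahul 55, Zara 8, Diego 31, Jonas 26.
Rahul and Diego advance.
Runoff: Rahul is preferred to Diego by 55 voters; Diego by 65.
Diego wins the runoff.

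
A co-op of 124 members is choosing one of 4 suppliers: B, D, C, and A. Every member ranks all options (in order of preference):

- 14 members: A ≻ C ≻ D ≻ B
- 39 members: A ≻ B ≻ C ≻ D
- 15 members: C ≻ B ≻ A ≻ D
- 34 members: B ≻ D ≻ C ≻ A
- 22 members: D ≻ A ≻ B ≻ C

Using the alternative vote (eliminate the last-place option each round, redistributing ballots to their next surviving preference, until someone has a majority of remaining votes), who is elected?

Round 1: B 34, D 22, C 15, A 53. Eliminate C.
Round 2: B 49, D 22, A 53. Eliminate D.
Round 3: B 49, A 75. A has a majority.

A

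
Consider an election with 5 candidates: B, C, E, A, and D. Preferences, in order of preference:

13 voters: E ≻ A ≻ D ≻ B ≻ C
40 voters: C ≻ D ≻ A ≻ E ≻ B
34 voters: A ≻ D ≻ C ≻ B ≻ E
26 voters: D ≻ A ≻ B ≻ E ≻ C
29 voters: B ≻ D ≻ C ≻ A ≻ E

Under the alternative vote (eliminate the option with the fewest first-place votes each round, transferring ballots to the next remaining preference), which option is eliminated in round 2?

D

Round 1: B 29, C 40, E 13, A 34, D 26. Eliminate E.
Round 2: B 29, C 40, A 47, D 26. Eliminate D.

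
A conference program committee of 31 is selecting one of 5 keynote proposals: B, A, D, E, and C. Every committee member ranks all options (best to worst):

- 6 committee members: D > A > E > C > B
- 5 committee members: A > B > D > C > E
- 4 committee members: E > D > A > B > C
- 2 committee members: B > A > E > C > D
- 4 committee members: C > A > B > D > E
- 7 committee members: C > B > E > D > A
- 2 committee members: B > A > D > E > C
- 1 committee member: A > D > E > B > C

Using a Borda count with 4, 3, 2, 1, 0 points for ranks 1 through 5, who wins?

A

B: 6·0 + 5·3 + 4·1 + 2·4 + 4·2 + 7·3 + 2·4 + 1·1 = 65
A: 6·3 + 5·4 + 4·2 + 2·3 + 4·3 + 7·0 + 2·3 + 1·4 = 74
D: 6·4 + 5·2 + 4·3 + 2·0 + 4·1 + 7·1 + 2·2 + 1·3 = 64
E: 6·2 + 5·0 + 4·4 + 2·2 + 4·0 + 7·2 + 2·1 + 1·2 = 50
C: 6·1 + 5·1 + 4·0 + 2·1 + 4·4 + 7·4 + 2·0 + 1·0 = 57
A has the highest Borda score (74).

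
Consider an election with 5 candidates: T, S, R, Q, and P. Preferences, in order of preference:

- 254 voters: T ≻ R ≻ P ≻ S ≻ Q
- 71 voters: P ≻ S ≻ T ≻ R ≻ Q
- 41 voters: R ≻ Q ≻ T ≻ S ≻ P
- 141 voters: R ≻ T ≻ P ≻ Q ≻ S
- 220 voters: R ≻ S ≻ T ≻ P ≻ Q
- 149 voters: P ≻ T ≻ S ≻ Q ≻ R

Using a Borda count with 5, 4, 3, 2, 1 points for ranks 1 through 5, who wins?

T: 254·5 + 71·3 + 41·3 + 141·4 + 220·3 + 149·4 = 3426
S: 254·2 + 71·4 + 41·2 + 141·1 + 220·4 + 149·3 = 2342
R: 254·4 + 71·2 + 41·5 + 141·5 + 220·5 + 149·1 = 3317
Q: 254·1 + 71·1 + 41·4 + 141·2 + 220·1 + 149·2 = 1289
P: 254·3 + 71·5 + 41·1 + 141·3 + 220·2 + 149·5 = 2766
T has the highest Borda score (3426).

T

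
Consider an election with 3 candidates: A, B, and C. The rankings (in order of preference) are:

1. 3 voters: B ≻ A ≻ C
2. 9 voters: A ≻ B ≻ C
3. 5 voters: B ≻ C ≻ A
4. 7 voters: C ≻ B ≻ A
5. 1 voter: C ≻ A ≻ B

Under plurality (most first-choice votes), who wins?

A

First-place votes: A 9, B 8, C 8.
A has the most first-place votes.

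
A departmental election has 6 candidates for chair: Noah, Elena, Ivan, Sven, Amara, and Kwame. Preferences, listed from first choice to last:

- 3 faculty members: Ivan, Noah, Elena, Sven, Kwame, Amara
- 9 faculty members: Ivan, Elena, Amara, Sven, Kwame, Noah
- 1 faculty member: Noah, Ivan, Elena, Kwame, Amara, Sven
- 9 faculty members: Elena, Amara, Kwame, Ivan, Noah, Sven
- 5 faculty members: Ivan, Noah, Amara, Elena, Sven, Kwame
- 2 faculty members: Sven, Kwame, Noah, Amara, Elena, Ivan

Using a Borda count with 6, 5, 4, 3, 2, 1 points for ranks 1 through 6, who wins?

Noah: 3·5 + 9·1 + 1·6 + 9·2 + 5·5 + 2·4 = 81
Elena: 3·4 + 9·5 + 1·4 + 9·6 + 5·3 + 2·2 = 134
Ivan: 3·6 + 9·6 + 1·5 + 9·3 + 5·6 + 2·1 = 136
Sven: 3·3 + 9·3 + 1·1 + 9·1 + 5·2 + 2·6 = 68
Amara: 3·1 + 9·4 + 1·2 + 9·5 + 5·4 + 2·3 = 112
Kwame: 3·2 + 9·2 + 1·3 + 9·4 + 5·1 + 2·5 = 78
Ivan has the highest Borda score (136).

Ivan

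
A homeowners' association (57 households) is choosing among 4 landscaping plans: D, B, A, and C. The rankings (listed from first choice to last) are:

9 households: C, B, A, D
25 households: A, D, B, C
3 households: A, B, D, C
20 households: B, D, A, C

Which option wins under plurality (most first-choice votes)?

First-place votes: D 0, B 20, A 28, C 9.
A has the most first-place votes.

A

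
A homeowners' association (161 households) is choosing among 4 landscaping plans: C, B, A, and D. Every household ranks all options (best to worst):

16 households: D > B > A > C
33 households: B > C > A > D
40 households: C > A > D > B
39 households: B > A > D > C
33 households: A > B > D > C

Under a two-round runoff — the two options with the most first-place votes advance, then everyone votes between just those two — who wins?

Round 1 first-place votes: C 40, B 72, A 33, D 16.
B and C advance.
Runoff: B is preferred to C by 121 voters; C by 40.
B wins the runoff.

B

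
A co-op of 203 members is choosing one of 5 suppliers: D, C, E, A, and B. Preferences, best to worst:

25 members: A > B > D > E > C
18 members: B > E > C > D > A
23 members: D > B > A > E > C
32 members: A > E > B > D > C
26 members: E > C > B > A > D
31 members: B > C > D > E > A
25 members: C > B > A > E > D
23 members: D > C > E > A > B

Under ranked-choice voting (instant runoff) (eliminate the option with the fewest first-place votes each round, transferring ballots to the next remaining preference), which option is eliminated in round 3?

D

Round 1: D 46, C 25, E 26, A 57, B 49. Eliminate C.
Round 2: D 46, E 26, A 57, B 74. Eliminate E.
Round 3: D 46, A 57, B 100. Eliminate D.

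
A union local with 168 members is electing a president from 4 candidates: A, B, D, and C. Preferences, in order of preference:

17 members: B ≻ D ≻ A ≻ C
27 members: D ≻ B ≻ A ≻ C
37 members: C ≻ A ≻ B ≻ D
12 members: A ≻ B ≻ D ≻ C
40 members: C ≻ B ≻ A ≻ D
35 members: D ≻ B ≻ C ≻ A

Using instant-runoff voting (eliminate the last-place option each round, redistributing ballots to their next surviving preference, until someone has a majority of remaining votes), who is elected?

Round 1: A 12, B 17, D 62, C 77. Eliminate A.
Round 2: B 29, D 62, C 77. Eliminate B.
Round 3: D 91, C 77. D has a majority.

D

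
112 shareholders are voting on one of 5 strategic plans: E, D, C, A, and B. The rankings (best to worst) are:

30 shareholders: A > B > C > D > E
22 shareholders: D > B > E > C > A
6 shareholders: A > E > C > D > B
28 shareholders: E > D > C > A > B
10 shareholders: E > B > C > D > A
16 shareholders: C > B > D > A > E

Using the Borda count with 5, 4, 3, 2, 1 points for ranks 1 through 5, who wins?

D

E: 30·1 + 22·3 + 6·4 + 28·5 + 10·5 + 16·1 = 326
D: 30·2 + 22·5 + 6·2 + 28·4 + 10·2 + 16·3 = 362
C: 30·3 + 22·2 + 6·3 + 28·3 + 10·3 + 16·5 = 346
A: 30·5 + 22·1 + 6·5 + 28·2 + 10·1 + 16·2 = 300
B: 30·4 + 22·4 + 6·1 + 28·1 + 10·4 + 16·4 = 346
D has the highest Borda score (362).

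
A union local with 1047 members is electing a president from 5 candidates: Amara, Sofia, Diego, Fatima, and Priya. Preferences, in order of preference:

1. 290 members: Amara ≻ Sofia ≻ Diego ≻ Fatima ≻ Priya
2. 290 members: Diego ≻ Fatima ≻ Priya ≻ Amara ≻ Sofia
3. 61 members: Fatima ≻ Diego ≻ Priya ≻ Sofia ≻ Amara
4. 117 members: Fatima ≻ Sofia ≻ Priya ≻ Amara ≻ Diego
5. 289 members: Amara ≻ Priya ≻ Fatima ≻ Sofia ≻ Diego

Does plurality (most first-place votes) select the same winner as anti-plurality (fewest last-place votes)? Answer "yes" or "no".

no

Plurality — first-place votes: Amara 579, Sofia 0, Diego 290, Fatima 178, Priya 0. Winner: Amara.
Anti-plurality — last-place votes: Amara 61, Sofia 290, Diego 406, Fatima 0, Priya 290. Winner: Fatima.
The two methods disagree.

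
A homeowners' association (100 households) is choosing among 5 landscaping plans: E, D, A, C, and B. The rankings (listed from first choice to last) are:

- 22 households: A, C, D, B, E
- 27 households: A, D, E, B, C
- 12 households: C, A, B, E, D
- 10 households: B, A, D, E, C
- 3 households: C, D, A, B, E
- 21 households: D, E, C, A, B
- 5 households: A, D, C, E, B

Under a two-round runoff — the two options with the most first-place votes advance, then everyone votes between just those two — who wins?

Round 1 first-place votes: E 0, D 21, A 54, C 15, B 10.
A and D advance.
Runoff: A is preferred to D by 76 voters; D by 24.
A wins the runoff.

A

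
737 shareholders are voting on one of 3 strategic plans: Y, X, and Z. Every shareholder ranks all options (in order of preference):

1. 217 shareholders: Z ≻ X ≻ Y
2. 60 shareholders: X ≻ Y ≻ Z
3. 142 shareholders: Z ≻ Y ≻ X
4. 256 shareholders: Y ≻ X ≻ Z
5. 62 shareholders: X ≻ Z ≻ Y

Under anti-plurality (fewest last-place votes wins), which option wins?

Last-place votes: Y 279, X 142, Z 316.
X is ranked last by the fewest voters, so X wins.

X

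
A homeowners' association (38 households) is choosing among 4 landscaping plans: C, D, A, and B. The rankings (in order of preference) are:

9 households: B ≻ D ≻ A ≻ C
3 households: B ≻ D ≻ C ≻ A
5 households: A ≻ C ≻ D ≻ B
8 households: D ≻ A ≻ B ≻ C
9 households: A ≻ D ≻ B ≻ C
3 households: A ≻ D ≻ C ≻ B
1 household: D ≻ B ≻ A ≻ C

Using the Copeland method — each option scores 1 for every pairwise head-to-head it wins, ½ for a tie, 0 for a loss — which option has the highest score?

C: loses to D, A, and B → score 0.
D: beats C, A, and B → score 3.
A: beats C and B; loses to D → score 2.
B: beats C; loses to D and A → score 1.
D has the best pairwise record.

D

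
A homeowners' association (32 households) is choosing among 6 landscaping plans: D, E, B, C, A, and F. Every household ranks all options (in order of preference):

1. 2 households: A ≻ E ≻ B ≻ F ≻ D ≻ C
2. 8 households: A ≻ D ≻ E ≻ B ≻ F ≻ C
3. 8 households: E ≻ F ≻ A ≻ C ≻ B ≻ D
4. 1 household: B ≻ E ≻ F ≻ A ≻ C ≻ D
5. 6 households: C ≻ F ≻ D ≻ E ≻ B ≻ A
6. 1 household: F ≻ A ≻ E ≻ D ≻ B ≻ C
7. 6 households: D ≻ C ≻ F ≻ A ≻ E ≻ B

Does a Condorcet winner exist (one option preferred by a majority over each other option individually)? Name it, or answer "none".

Checking pairwise contests:
A beats D 20–12.
D beats E 20–12.
D beats B 21–11.
D beats C 17–15.
F beats A 22–10.
E beats F 19–13.
Every option loses at least one head-to-head, so there is no Condorcet winner.

none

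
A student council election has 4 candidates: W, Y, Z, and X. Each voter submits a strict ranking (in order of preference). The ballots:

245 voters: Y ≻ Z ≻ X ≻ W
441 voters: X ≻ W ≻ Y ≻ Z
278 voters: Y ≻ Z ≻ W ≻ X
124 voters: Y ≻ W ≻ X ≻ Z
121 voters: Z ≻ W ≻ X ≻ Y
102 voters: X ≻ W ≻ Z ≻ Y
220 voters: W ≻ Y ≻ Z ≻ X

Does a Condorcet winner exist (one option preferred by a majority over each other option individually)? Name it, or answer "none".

none

Checking pairwise contests:
X beats W 788–743.
W beats Y 884–647.
W beats Z 887–644.
Y beats X 867–664.
Every option loses at least one head-to-head, so there is no Condorcet winner.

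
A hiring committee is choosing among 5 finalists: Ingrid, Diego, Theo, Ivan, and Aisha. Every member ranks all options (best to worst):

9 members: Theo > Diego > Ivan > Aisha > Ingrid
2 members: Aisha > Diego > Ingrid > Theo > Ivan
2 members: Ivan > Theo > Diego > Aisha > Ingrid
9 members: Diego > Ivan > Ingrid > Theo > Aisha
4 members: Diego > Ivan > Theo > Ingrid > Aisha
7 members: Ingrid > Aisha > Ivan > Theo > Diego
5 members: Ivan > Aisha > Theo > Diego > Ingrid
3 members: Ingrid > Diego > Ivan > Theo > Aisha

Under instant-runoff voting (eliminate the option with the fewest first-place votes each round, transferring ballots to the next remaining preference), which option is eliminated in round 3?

Ingrid

Round 1: Ingrid 10, Diego 13, Theo 9, Ivan 7, Aisha 2. Eliminate Aisha.
Round 2: Ingrid 10, Diego 15, Theo 9, Ivan 7. Eliminate Ivan.
Round 3: Ingrid 10, Diego 15, Theo 16. Eliminate Ingrid.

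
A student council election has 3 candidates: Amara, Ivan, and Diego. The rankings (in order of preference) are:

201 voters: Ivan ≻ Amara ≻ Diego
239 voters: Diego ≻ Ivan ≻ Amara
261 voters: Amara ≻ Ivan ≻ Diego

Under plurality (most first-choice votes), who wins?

First-place votes: Amara 261, Ivan 201, Diego 239.
Amara has the most first-place votes.

Amara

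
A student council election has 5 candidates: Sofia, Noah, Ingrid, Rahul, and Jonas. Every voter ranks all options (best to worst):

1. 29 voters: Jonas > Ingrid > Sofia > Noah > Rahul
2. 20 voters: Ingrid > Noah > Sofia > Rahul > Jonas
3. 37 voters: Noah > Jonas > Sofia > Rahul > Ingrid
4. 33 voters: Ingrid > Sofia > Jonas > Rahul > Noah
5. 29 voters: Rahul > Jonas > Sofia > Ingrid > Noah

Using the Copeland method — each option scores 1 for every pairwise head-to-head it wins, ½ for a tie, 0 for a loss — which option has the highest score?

Sofia: beats Noah and Rahul; loses to Ingrid and Jonas → score 2.
Noah: beats Rahul; loses to Sofia, Ingrid, and Jonas → score 1.
Ingrid: beats Sofia, Noah, and Rahul; loses to Jonas → score 3.
Rahul: loses to Sofia, Noah, Ingrid, and Jonas → score 0.
Jonas: beats Sofia, Noah, Ingrid, and Rahul → score 4.
Jonas has the best pairwise record.

Jonas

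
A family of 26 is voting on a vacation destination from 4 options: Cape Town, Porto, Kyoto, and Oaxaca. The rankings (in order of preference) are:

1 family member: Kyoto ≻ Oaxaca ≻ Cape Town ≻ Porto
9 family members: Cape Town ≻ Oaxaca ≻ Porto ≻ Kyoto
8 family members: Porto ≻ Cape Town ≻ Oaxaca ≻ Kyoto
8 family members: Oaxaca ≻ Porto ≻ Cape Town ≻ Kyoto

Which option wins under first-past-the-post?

Cape Town

First-place votes: Cape Town 9, Porto 8, Kyoto 1, Oaxaca 8.
Cape Town has the most first-place votes.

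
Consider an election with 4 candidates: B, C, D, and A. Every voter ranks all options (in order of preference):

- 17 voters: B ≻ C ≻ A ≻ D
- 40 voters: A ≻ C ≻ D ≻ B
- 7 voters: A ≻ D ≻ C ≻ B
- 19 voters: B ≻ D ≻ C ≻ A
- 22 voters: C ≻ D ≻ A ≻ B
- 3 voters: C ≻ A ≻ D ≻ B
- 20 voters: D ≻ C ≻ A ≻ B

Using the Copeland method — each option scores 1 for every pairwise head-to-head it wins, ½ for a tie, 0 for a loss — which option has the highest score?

C

B: loses to C, D, and A → score 0.
C: beats B, D, and A → score 3.
D: beats B; loses to C and A → score 1.
A: beats B and D; loses to C → score 2.
C has the best pairwise record.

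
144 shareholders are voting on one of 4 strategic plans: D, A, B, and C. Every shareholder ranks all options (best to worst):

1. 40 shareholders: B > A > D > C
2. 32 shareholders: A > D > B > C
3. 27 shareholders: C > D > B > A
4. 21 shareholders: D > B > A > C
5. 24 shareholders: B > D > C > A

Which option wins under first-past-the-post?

First-place votes: D 21, A 32, B 64, C 27.
B has the most first-place votes.

B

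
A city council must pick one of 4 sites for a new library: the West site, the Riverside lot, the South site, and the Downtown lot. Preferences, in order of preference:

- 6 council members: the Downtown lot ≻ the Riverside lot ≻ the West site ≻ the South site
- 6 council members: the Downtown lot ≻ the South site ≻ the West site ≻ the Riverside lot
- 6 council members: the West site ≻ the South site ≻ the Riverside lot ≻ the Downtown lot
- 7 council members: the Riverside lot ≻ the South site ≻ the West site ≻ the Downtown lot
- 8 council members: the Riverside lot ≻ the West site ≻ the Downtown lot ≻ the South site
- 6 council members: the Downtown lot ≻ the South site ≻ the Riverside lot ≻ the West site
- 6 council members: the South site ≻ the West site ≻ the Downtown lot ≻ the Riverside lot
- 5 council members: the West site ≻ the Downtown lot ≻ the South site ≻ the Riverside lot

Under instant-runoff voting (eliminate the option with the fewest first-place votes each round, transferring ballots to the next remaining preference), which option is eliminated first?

Round 1: the West site 11, the Riverside lot 15, the South site 6, the Downtown lot 18. Eliminate the South site.

the South site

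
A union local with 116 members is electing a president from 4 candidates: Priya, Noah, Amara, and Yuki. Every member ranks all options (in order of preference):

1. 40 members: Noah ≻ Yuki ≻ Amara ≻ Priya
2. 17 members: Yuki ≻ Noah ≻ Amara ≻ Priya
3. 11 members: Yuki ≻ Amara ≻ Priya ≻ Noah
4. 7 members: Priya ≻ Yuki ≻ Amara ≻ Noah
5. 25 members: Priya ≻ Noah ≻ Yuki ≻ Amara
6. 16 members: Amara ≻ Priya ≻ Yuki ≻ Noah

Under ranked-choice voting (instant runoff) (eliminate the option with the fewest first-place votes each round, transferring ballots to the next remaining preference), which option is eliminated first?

Amara

Round 1: Priya 32, Noah 40, Amara 16, Yuki 28. Eliminate Amara.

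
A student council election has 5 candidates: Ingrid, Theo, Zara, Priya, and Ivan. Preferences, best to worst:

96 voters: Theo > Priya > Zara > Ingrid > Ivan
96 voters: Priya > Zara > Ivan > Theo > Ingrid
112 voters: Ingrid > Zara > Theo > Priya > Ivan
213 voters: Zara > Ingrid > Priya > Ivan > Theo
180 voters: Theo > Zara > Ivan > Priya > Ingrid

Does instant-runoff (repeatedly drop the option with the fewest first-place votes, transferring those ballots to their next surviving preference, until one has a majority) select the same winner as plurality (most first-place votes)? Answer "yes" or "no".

no

Instant-runoff — R1 Ingrid 112, Theo 276, Zara 213, Priya 96, Ivan 0 (Ivan out); R2 Ingrid 112, Theo 276, Zara 213, Priya 96 (Priya out); R3 Ingrid 112, Theo 276, Zara 309 (Ingrid out); R4 Theo 276, Zara 421 (Zara winner). Winner: Zara.
Plurality — first-place votes: Ingrid 112, Theo 276, Zara 213, Priya 96, Ivan 0. Winner: Theo.
The two methods disagree.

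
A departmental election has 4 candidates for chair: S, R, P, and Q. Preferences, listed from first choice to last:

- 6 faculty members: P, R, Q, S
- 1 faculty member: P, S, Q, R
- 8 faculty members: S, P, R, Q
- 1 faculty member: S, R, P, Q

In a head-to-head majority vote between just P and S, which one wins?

S

Voters preferring P to S: 7; preferring S to P: 9.
S wins the head-to-head.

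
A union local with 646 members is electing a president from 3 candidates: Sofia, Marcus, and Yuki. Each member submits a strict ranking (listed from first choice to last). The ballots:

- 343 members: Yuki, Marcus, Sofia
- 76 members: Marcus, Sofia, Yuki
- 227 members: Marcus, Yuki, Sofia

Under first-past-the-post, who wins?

Yuki

First-place votes: Sofia 0, Marcus 303, Yuki 343.
Yuki has the most first-place votes.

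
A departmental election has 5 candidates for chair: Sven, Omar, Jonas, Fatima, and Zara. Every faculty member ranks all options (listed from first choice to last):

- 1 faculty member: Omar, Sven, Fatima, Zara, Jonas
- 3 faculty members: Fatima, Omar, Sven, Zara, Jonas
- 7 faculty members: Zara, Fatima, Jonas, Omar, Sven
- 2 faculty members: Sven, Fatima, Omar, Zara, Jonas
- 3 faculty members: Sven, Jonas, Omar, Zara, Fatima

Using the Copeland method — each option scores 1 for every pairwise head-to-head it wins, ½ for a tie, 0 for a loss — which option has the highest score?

Fatima

Sven: beats Jonas and Zara; loses to Omar and Fatima → score 2.
Omar: beats Sven and Zara; loses to Jonas and Fatima → score 2.
Jonas: beats Omar; loses to Sven, Fatima, and Zara → score 1.
Fatima: beats Sven, Omar, and Jonas; loses to Zara → score 3.
Zara: beats Jonas and Fatima; loses to Sven and Omar → score 2.
Fatima has the best pairwise record.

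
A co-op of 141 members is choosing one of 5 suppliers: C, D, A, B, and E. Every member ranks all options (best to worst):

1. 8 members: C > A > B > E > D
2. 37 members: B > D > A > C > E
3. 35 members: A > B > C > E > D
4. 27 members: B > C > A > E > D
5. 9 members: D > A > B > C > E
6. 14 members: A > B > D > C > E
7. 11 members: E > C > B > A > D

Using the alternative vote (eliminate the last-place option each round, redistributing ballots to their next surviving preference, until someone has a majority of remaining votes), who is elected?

B

Round 1: C 8, D 9, A 49, B 64, E 11. Eliminate C.
Round 2: D 9, A 57, B 64, E 11. Eliminate D.
Round 3: A 66, B 64, E 11. Eliminate E.
Round 4: A 66, B 75. B has a majority.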